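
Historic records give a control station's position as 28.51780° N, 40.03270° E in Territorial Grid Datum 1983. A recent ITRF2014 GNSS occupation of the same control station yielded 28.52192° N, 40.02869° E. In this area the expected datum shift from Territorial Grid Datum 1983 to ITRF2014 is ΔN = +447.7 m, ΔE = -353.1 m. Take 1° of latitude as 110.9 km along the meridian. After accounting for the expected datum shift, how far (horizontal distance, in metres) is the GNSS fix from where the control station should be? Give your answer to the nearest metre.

39 m

Observed coordinate differences: Δφ = +0.00412°, Δλ = -0.00401°.
Converting to metres (1° lat = 110900 m, cos φ = 0.878669): observed ΔN = 456.9 m, observed ΔE = -390.8 m.
Subtracting the expected shift leaves a residual of 456.9 − (447.7) = 9.2 m north and -390.8 − (-353.1) = -37.7 m east.
Residual distance = √(9.2² + (-37.7)²) = 38.8 m.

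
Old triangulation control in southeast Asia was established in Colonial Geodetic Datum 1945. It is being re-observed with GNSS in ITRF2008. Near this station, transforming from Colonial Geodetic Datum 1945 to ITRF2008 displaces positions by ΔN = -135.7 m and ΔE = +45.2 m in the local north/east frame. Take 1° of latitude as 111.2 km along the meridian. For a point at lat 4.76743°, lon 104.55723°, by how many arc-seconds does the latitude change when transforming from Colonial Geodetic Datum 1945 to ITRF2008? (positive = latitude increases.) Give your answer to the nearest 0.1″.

1° of latitude = 111.2 km, so Δφ = -135.7 / 111200 = -0.0012203° = -4.393″.

Δφ = -4.4″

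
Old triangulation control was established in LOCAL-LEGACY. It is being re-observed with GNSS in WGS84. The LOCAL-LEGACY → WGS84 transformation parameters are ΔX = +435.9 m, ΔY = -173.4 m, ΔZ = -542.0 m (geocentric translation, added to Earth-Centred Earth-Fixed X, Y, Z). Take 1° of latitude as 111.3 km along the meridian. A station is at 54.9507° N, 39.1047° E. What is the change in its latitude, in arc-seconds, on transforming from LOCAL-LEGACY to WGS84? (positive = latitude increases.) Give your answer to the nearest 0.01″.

sin φ = 0.818658, cos φ = 0.574281, sin λ = 0.630739, cos λ = 0.775995.
North component: ΔN = −sin φ cos λ·ΔX − sin φ sin λ·ΔY + cos φ·ΔZ = −(0.818658)(0.775995)(435.9) − (0.818658)(0.630739)(-173.4) + (0.574281)(-542.0) = -498.64 m.
1° of latitude spans 111300 m, so Δφ = -498.64 / 111300 × 3600 = -16.129″.

Δφ = -16.13″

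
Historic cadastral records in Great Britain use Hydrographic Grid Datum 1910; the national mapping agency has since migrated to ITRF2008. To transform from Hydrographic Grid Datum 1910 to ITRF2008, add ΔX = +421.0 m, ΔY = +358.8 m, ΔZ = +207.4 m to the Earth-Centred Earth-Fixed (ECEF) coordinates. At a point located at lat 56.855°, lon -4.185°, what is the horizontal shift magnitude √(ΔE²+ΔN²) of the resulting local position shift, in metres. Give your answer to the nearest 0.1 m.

444.7 m

The local east axis at (φ, λ) is (−sin λ, cos λ, 0), so ΔE = −sin(-4.185°)·421.0 + cos(-4.185°)·358.8 = 388.57 m.
The local north axis is (−sin φ cos λ, −sin φ sin λ, cos φ), giving ΔN = -351.559 + 21.924 + 113.398 = -216.24 m.
Horizontal magnitude = √(ΔE² + ΔN²) = √(388.57² + (-216.24)²) = 444.68 m.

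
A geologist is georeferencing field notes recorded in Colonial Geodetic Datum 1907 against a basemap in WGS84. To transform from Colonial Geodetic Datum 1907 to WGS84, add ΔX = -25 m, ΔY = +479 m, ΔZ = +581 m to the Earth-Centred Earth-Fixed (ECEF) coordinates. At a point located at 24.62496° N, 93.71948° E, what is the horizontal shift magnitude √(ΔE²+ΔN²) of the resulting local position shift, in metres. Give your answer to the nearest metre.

At φ = 24.62496°, λ = 93.71948°: sin φ = 0.416677, cos φ = 0.909055, sin λ = 0.997894, cos λ = -0.064872.
ΔE = −sin λ·ΔX + cos λ·ΔY = −(0.997894)·(-25) + (-0.064872)·(479) = -6.13 m.
ΔN = −sin φ cos λ·ΔX − sin φ sin λ·ΔY + cos φ·ΔZ = −(0.416677)(-0.064872)(-25) − (0.416677)(0.997894)(479) + (0.909055)(581) = 328.32 m.
Horizontal magnitude = √(ΔE² + ΔN²) = √((-6.13)² + 328.32²) = 328.37 m.

328 m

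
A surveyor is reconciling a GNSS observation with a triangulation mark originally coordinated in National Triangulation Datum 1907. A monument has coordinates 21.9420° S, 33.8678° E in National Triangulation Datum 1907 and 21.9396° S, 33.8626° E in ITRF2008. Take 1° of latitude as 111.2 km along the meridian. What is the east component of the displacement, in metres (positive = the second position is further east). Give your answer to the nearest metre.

ΔE = -536 m

Δφ = -21.9396° − -21.9420° = +0.0024°; Δλ = 33.8626° − 33.8678° = -0.0052°.
ΔN = Δφ × 111200 = 266.9 m; ΔE = Δλ × 111200 × cos(-21.9420°) = -0.0052 × 111200 × 0.927563 = -536.4 m.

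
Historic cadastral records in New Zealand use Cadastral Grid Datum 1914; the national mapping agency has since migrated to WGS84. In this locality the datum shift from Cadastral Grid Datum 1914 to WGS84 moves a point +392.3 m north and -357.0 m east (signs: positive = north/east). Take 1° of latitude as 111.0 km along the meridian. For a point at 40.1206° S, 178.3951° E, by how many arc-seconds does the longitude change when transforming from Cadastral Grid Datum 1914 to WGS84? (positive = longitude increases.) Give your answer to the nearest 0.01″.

Δλ = -15.14″

At latitude -40.1206°, cos φ = 0.764690.
1° of longitude at this latitude = 111.0 × cos φ = 84.88 km, so Δλ = -357.0 / 84880.6 = -0.0042059° = -15.141″.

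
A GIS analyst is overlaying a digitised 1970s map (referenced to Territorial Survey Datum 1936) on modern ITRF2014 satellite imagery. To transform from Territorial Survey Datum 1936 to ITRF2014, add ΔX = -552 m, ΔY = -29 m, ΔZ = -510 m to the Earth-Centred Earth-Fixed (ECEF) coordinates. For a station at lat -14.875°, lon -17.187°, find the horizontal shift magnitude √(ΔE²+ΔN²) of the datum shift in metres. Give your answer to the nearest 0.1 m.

654.5 m

The local east axis at (φ, λ) is (−sin λ, cos λ, 0), so ΔE = −sin(-17.187°)·(-552) + cos(-17.187°)·(-29) = -190.82 m.
The local north axis is (−sin φ cos λ, −sin φ sin λ, cos φ), giving ΔN = -135.377 + 2.200 − 492.909 = -626.09 m.
Horizontal magnitude = √(ΔE² + ΔN²) = √((-190.82)² + (-626.09)²) = 654.52 m.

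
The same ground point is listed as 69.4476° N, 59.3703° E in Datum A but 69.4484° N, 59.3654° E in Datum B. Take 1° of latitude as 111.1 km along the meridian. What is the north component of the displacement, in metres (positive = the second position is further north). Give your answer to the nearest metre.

ΔN = 89 m

Δφ = 69.4484° − 69.4476° = +0.0008°; Δλ = 59.3654° − 59.3703° = -0.0049°.
ΔN = Δφ × 111100 = 88.9 m; ΔE = Δλ × 111100 × cos(69.4476°) = -0.0049 × 111100 × 0.351064 = -191.1 m.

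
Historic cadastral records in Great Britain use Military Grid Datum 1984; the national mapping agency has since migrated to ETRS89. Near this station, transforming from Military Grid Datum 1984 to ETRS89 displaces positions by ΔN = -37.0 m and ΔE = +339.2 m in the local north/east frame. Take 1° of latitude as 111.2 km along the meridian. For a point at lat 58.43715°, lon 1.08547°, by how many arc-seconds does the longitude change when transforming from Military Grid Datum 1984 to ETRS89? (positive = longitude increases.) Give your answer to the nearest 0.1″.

At latitude 58.43715°, cos φ = 0.523434.
1° of longitude at this latitude = 111.2 × cos φ = 58.21 km, so Δλ = 339.2 / 58205.8 = 0.0058276° = 20.979″.

Δλ = 21.0″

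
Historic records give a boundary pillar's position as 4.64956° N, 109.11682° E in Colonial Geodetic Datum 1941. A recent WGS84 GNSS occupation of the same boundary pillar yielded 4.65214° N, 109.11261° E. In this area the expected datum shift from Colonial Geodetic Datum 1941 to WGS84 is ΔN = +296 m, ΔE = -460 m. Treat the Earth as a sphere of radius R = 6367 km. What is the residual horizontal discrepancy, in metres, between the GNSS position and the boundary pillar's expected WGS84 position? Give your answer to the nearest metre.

Observed coordinate differences: Δφ = +0.00258°, Δλ = -0.00421°.
Converting to metres (1° lat = 111125 m, cos φ = 0.996709): observed ΔN = 286.7 m, observed ΔE = -466.3 m.
Subtracting the expected shift leaves a residual of 286.7 − (296) = -9.3 m north and -466.3 − (-460) = -6.3 m east.
Residual distance = √((-9.3)² + (-6.3)²) = 11.2 m.

11 m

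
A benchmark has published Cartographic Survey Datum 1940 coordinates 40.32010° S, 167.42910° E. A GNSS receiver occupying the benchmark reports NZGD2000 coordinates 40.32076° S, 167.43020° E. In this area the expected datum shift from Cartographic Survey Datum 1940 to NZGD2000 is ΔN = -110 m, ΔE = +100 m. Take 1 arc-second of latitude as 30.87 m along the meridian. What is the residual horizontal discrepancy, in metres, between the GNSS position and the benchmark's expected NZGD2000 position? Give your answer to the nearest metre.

37 m

Observed coordinate differences: Δφ = -0.00066°, Δλ = +0.00110°.
Converting to metres (1° lat = 111132 m, cos φ = 0.762441): observed ΔN = -73.3 m, observed ΔE = 93.2 m.
Subtracting the expected shift leaves a residual of -73.3 − (-110) = 36.7 m north and 93.2 − (100) = -6.8 m east.
Residual distance = √(36.7² + (-6.8)²) = 37.3 m.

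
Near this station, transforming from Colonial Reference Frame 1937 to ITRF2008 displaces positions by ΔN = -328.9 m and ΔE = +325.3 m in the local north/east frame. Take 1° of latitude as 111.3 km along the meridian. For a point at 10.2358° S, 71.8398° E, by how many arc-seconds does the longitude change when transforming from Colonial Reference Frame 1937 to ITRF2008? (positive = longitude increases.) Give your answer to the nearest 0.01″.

Δλ = 10.69″

At latitude -10.2358°, cos φ = 0.984085.
1° of longitude at this latitude = 111.3 × cos φ = 109.53 km, so Δλ = 325.3 / 109528.6 = 0.0029700° = 10.692″.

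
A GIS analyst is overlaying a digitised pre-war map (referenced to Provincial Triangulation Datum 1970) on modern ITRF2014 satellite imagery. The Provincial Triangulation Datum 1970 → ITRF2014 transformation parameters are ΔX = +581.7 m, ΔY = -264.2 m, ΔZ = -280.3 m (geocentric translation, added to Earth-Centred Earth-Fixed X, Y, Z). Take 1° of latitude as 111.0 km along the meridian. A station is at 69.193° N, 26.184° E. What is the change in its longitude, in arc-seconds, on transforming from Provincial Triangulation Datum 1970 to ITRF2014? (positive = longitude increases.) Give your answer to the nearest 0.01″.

sin φ = 0.934782, cos φ = 0.355221, sin λ = 0.441255, cos λ = 0.897382.
East component: ΔE = −sin λ·ΔX + cos λ·ΔY = −(0.441255)(581.7) + (0.897382)(-264.2) = -493.77 m.
1° of latitude spans 111000 m; at latitude φ, 1° of longitude spans that × cos φ = 39429.5 m, so Δλ = -493.77 / 39429.5 × 3600 = -45.082″.

Δλ = -45.08″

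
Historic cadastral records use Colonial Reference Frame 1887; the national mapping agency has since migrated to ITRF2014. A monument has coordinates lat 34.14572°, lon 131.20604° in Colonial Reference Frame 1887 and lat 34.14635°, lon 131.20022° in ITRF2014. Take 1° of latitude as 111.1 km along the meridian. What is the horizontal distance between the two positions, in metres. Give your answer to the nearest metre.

540 m

Δφ = 34.14635° − 34.14572° = +0.00063°; Δλ = 131.20022° − 131.20604° = -0.00582°.
ΔN = Δφ × 111100 = 70.0 m; ΔE = Δλ × 111100 × cos(34.14572°) = -0.00582 × 111100 × 0.827613 = -535.1 m.
Distance = √(ΔE² + ΔN²) = √((-535.1)² + 70.0²) = 539.7 m.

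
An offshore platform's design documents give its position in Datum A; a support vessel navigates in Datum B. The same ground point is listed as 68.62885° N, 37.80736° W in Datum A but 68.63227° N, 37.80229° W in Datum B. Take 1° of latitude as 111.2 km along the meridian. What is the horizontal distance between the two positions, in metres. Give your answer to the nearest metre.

432 m

Δφ = 68.63227° − 68.62885° = +0.00342°; Δλ = -37.80229° − -37.80736° = +0.00507°.
ΔN = Δφ × 111200 = 380.3 m; ΔE = Δλ × 111200 × cos(68.62885°) = +0.00507 × 111200 × 0.364408 = 205.4 m.
Distance = √(ΔE² + ΔN²) = √(205.4² + 380.3²) = 432.2 m.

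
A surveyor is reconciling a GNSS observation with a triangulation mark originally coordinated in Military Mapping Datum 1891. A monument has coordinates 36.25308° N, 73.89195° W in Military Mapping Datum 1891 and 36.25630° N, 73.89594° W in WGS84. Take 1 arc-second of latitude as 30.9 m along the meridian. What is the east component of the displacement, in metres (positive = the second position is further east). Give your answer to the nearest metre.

ΔE = -358 m

Δφ = 36.25630° − 36.25308° = +0.00322°; Δλ = -73.89594° − -73.89195° = -0.00399°.
1° of latitude = 3600 × 30.90 = 111240 m.
ΔN = Δφ × 111240 = 358.2 m; ΔE = Δλ × 111240 × cos(36.25308°) = -0.00399 × 111240 × 0.806413 = -357.9 m.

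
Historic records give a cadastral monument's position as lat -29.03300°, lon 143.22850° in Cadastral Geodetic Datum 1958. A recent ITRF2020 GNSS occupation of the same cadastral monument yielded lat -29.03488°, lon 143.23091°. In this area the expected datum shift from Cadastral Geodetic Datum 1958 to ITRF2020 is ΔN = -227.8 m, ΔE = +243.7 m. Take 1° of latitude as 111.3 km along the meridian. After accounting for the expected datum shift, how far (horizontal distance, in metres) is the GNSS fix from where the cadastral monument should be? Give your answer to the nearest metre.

Observed coordinate differences: Δφ = -0.00188°, Δλ = +0.00241°.
Converting to metres (1° lat = 111300 m, cos φ = 0.874340): observed ΔN = -209.2 m, observed ΔE = 234.5 m.
Subtracting the expected shift leaves a residual of -209.2 − (-227.8) = 18.6 m north and 234.5 − (243.7) = -9.2 m east.
Residual distance = √(18.6² + (-9.2)²) = 20.7 m.

21 m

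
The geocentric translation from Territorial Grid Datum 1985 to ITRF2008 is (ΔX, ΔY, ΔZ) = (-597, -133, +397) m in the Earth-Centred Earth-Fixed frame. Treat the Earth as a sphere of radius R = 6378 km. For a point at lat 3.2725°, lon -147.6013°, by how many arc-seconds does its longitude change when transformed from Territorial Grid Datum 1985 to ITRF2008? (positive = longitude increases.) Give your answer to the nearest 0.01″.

sin φ = 0.057085, cos φ = 0.998369, sin λ = -0.535808, cos λ = -0.844340.
East component: ΔE = −sin λ·ΔX + cos λ·ΔY = −(-0.535808)(-597) + (-0.844340)(-133) = -207.58 m.
1° of latitude spans πR/180 = 111317 m; at latitude φ, 1° of longitude spans that × cos φ = 111135.6 m, so Δλ = -207.58 / 111135.6 × 3600 = -6.724″.

Δλ = -6.72″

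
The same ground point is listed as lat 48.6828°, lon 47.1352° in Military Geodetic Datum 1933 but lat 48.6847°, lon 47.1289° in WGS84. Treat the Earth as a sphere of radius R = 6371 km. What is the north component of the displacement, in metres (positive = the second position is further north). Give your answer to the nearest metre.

Δφ = 48.6847° − 48.6828° = +0.0019°; Δλ = 47.1289° − 47.1352° = -0.0063°.
1° along a meridian = πR/180 = 111195 m.
ΔN = Δφ × 111195 = 211.3 m; ΔE = Δλ × 111195 × cos(48.6828°) = -0.0063 × 111195 × 0.660227 = -462.5 m.

ΔN = 211 m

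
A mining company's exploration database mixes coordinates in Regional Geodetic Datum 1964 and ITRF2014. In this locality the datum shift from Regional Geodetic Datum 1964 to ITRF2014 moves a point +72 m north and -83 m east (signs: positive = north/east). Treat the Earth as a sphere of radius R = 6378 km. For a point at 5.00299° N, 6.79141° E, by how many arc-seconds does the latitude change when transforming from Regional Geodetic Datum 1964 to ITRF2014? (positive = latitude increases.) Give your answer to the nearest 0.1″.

Δφ = 2.3″

On a sphere of radius R, 1 rad of latitude = R, so Δφ = ΔN / R = 72.0 / 6378000 = 1.1289e-05 rad = 2.328″.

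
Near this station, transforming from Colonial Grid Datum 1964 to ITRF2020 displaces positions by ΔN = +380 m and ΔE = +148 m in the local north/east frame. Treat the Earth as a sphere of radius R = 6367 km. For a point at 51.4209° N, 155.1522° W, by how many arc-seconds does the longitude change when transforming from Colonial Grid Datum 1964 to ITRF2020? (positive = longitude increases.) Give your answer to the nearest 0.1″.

At latitude 51.4209°, cos φ = 0.623594.
One radian of longitude at latitude φ spans R cos φ, so Δλ = ΔE / (R cos φ) = 148.0 / (6367000 × 0.623594) = 3.7276e-05 rad = 7.689″.

Δλ = 7.7″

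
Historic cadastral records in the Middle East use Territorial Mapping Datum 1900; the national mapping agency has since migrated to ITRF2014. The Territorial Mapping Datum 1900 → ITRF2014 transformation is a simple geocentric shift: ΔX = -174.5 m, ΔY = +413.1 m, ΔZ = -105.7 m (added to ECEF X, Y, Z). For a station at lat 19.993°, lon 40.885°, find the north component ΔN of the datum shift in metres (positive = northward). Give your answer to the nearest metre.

The local north axis is (−sin φ cos λ, −sin φ sin λ, cos φ), giving ΔN = 45.106 − 92.448 − 99.330 = -146.67 m.

ΔN = -147 m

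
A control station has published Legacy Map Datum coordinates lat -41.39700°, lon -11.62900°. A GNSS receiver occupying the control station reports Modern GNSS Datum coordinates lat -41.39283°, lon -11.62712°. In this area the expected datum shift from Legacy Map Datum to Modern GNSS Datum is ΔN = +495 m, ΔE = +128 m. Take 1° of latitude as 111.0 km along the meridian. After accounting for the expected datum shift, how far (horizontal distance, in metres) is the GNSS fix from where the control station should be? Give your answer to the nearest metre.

Observed coordinate differences: Δφ = +0.00417°, Δλ = +0.00188°.
Converting to metres (1° lat = 111000 m, cos φ = 0.750146): observed ΔN = 462.9 m, observed ΔE = 156.5 m.
Subtracting the expected shift leaves a residual of 462.9 − (495) = -32.1 m north and 156.5 − (128) = 28.5 m east.
Residual distance = √((-32.1)² + 28.5²) = 43.0 m.

43 m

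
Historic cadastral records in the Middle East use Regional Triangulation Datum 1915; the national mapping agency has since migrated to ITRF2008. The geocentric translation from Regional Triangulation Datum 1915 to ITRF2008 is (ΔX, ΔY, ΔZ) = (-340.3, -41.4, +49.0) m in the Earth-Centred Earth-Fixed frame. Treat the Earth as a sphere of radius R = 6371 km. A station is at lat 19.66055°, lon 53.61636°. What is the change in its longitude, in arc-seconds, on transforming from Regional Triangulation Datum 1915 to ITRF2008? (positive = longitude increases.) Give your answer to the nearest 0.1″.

sin φ = 0.336447, cos φ = 0.941702, sin λ = 0.805063, cos λ = 0.593189.
East component: ΔE = −sin λ·ΔX + cos λ·ΔY = −(0.805063)(-340.3) + (0.593189)(-41.4) = 249.40 m.
1° of latitude spans πR/180 = 111195 m; at latitude φ, 1° of longitude spans that × cos φ = 104712.5 m, so Δλ = 249.40 / 104712.5 × 3600 = 8.575″.

Δλ = 8.6″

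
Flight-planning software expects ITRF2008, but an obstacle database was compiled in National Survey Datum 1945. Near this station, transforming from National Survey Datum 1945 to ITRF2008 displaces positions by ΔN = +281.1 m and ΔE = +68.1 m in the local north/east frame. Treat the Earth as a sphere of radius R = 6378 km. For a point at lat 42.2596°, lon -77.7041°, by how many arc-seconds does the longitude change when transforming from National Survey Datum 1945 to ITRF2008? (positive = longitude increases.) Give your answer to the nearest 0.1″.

Δλ = 3.0″

At latitude 42.2596°, cos φ = 0.740105.
One radian of longitude at latitude φ spans R cos φ, so Δλ = ΔE / (R cos φ) = 68.1 / (6378000 × 0.740105) = 1.4427e-05 rad = 2.976″.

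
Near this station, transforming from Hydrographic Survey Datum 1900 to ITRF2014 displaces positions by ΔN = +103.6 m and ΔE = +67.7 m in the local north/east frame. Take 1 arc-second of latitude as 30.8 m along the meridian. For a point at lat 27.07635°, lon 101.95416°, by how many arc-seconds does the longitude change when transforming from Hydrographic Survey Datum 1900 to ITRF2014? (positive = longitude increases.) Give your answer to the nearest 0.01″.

At latitude 27.07635°, cos φ = 0.890401.
1″ of longitude at this latitude = 30.80 × cos φ = 27.4243 m, so Δλ = 67.7 / 27.4243 = 2.469″.

Δλ = 2.47″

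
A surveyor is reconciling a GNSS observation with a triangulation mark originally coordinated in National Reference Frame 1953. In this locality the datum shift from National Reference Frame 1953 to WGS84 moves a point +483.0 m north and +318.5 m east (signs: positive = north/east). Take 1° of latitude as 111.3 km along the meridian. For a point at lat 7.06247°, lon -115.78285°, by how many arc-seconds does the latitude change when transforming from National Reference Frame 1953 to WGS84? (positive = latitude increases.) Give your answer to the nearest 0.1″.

1° of latitude = 111.3 km, so Δφ = 483.0 / 111300 = 0.0043396° = 15.623″.

Δφ = 15.6″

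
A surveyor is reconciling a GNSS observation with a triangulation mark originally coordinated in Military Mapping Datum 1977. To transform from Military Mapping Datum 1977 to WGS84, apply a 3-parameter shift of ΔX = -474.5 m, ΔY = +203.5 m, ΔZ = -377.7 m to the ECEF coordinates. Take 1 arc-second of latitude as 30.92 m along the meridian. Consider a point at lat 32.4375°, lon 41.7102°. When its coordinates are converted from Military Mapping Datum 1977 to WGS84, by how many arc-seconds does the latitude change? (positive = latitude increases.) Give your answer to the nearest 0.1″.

Δφ = -6.5″

sin φ = 0.536379, cos φ = 0.843977, sin λ = 0.665363, cos λ = 0.746520.
North component: ΔN = −sin φ cos λ·ΔX − sin φ sin λ·ΔY + cos φ·ΔZ = −(0.536379)(0.746520)(-474.5) − (0.536379)(0.665363)(203.5) + (0.843977)(-377.7) = -201.40 m.
1° of latitude spans 3600 × 30.92 = 111312 m, so Δφ = -201.40 / 111312 × 3600 = -6.514″.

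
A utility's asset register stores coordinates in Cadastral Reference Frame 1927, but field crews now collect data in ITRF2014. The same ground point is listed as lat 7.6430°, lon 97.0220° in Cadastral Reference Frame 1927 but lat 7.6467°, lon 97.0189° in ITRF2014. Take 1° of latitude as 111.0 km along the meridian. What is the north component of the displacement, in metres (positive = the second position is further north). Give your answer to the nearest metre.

ΔN = 411 m

Δφ = 7.6467° − 7.6430° = +0.0037°; Δλ = 97.0189° − 97.0220° = -0.0031°.
ΔN = Δφ × 111000 = 410.7 m; ΔE = Δλ × 111000 × cos(7.6430°) = -0.0031 × 111000 × 0.991116 = -341.0 m.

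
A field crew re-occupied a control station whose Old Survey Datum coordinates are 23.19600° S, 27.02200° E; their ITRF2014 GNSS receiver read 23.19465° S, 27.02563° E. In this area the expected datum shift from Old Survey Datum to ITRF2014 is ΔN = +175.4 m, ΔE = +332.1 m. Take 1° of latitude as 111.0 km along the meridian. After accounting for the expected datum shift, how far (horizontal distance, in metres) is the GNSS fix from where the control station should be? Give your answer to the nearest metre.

Observed coordinate differences: Δφ = +0.00135°, Δλ = +0.00363°.
Converting to metres (1° lat = 111000 m, cos φ = 0.919163): observed ΔN = 149.9 m, observed ΔE = 370.4 m.
Subtracting the expected shift leaves a residual of 149.9 − (175.4) = -25.5 m north and 370.4 − (332.1) = 38.3 m east.
Residual distance = √((-25.5)² + 38.3²) = 46.0 m.

46 m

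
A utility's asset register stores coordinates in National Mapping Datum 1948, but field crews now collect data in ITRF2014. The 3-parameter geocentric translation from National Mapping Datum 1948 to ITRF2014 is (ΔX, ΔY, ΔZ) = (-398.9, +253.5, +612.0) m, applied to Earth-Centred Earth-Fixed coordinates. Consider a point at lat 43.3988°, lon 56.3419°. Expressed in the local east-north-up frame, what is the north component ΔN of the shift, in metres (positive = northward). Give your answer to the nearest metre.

The local north axis is (−sin φ cos λ, −sin φ sin λ, cos φ), giving ΔN = 151.901 − 144.974 + 444.673 = 451.60 m.

ΔN = 452 m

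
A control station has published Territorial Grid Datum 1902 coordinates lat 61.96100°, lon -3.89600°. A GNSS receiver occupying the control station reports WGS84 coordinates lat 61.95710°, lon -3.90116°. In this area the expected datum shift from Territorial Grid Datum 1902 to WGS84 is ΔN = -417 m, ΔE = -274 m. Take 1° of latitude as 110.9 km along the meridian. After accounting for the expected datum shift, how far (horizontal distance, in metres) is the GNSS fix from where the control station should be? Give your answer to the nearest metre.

Observed coordinate differences: Δφ = -0.00390°, Δλ = -0.00516°.
Converting to metres (1° lat = 110900 m, cos φ = 0.470072): observed ΔN = -432.5 m, observed ΔE = -269.0 m.
Subtracting the expected shift leaves a residual of -432.5 − (-417) = -15.5 m north and -269.0 − (-274) = 5.0 m east.
Residual distance = √((-15.5)² + 5.0²) = 16.3 m.

16 m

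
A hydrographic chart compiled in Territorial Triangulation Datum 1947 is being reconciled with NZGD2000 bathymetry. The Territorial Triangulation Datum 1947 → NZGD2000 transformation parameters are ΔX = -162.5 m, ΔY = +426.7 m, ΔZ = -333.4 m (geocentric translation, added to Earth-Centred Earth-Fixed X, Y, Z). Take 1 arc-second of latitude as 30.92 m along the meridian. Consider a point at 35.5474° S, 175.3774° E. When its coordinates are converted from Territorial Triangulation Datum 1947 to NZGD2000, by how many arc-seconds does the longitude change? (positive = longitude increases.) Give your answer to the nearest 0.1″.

sin φ = -0.581376, cos φ = 0.813635, sin λ = 0.080592, cos λ = -0.996747.
East component: ΔE = −sin λ·ΔX + cos λ·ΔY = −(0.080592)(-162.5) + (-0.996747)(426.7) = -412.22 m.
1° of latitude spans 3600 × 30.92 = 111312 m; at latitude φ, 1° of longitude spans that × cos φ = 90567.3 m, so Δλ = -412.22 / 90567.3 × 3600 = -16.385″.

Δλ = -16.4″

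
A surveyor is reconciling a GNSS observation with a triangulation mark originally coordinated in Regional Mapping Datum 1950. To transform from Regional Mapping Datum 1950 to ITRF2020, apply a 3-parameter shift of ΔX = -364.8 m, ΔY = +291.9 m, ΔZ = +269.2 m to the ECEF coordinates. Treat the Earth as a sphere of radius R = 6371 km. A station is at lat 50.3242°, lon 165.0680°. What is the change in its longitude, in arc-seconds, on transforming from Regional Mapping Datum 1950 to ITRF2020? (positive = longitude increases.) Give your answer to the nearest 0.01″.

sin φ = 0.769669, cos φ = 0.638443, sin λ = 0.257672, cos λ = -0.966232.
East component: ΔE = −sin λ·ΔX + cos λ·ΔY = −(0.257672)(-364.8) + (-0.966232)(291.9) = -188.04 m.
1° of latitude spans πR/180 = 111195 m; at latitude φ, 1° of longitude spans that × cos φ = 70991.6 m, so Δλ = -188.04 / 70991.6 × 3600 = -9.536″.

Δλ = -9.54″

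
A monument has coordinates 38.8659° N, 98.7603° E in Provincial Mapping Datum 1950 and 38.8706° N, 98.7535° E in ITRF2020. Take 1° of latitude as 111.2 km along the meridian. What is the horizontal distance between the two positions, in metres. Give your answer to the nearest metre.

Δφ = 38.8706° − 38.8659° = +0.0047°; Δλ = 98.7535° − 98.7603° = -0.0068°.
ΔN = Δφ × 111200 = 522.6 m; ΔE = Δλ × 111200 × cos(38.8659°) = -0.0068 × 111200 × 0.778617 = -588.8 m.
Distance = √(ΔE² + ΔN²) = √((-588.8)² + 522.6²) = 787.3 m.

787 m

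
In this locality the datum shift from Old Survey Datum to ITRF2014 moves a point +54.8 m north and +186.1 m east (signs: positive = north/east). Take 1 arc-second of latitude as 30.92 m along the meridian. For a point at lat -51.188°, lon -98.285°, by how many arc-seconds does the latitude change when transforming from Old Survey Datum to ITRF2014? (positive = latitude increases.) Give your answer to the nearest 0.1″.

Δφ = 1.8″

1″ of latitude = 30.92 m, so Δφ = 54.8 / 30.92 = 1.772″.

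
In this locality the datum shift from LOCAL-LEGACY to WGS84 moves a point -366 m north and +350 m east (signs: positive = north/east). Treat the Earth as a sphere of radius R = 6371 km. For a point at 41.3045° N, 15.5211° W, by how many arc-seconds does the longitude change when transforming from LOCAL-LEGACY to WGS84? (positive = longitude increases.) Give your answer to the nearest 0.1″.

At latitude 41.3045°, cos φ = 0.751212.
One radian of longitude at latitude φ spans R cos φ, so Δλ = ΔE / (R cos φ) = 350.0 / (6371000 × 0.751212) = 7.3130e-05 rad = 15.084″.

Δλ = 15.1″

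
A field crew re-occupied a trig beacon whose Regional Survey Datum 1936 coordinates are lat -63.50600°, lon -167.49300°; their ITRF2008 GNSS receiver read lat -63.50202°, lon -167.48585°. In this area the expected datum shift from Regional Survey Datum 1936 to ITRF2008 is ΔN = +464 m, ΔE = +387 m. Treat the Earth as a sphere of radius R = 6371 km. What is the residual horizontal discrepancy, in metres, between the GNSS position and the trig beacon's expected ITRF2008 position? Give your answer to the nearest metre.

Observed coordinate differences: Δφ = +0.00398°, Δλ = +0.00715°.
Converting to metres (1° lat = 111195 m, cos φ = 0.446104): observed ΔN = 442.6 m, observed ΔE = 354.7 m.
Subtracting the expected shift leaves a residual of 442.6 − (464) = -21.4 m north and 354.7 − (387) = -32.3 m east.
Residual distance = √((-21.4)² + (-32.3)²) = 38.8 m.

39 m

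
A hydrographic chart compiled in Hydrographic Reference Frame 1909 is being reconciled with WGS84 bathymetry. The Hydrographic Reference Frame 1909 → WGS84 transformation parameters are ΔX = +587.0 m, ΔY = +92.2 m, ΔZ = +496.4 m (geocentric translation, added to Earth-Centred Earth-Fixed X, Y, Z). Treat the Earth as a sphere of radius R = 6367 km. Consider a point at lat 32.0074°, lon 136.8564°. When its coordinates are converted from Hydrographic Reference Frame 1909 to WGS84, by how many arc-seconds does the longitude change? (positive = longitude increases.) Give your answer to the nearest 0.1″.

sin φ = 0.530029, cos φ = 0.847980, sin λ = 0.683829, cos λ = -0.729642.
East component: ΔE = −sin λ·ΔX + cos λ·ΔY = −(0.683829)(587.0) + (-0.729642)(92.2) = -468.68 m.
1° of latitude spans πR/180 = 111125 m; at latitude φ, 1° of longitude spans that × cos φ = 94231.8 m, so Δλ = -468.68 / 94231.8 × 3600 = -17.905″.

Δλ = -17.9″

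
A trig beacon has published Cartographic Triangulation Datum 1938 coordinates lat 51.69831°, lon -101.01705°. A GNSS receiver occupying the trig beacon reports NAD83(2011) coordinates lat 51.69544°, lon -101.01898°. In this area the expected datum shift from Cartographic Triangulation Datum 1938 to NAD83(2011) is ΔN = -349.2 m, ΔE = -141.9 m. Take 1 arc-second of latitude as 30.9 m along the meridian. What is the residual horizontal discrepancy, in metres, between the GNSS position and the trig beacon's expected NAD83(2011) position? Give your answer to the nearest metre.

Observed coordinate differences: Δφ = -0.00287°, Δλ = -0.00193°.
Converting to metres (1° lat = 111240 m, cos φ = 0.619802): observed ΔN = -319.3 m, observed ΔE = -133.1 m.
Subtracting the expected shift leaves a residual of -319.3 − (-349.2) = 29.9 m north and -133.1 − (-141.9) = 8.8 m east.
Residual distance = √(29.9² + 8.8²) = 31.2 m.

31 m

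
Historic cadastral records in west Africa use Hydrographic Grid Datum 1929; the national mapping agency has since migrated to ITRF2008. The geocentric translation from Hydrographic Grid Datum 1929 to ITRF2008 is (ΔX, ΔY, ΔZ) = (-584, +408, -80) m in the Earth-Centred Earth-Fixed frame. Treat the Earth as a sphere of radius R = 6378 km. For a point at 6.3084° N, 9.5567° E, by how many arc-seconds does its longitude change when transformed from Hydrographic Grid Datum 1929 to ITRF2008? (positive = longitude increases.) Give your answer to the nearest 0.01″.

sin φ = 0.109880, cos φ = 0.993945, sin λ = 0.166024, cos λ = 0.986122.
East component: ΔE = −sin λ·ΔX + cos λ·ΔY = −(0.166024)(-584) + (0.986122)(408) = 499.30 m.
1° of latitude spans πR/180 = 111317 m; at latitude φ, 1° of longitude spans that × cos φ = 110643.1 m, so Δλ = 499.30 / 110643.1 × 3600 = 16.246″.

Δλ = 16.25″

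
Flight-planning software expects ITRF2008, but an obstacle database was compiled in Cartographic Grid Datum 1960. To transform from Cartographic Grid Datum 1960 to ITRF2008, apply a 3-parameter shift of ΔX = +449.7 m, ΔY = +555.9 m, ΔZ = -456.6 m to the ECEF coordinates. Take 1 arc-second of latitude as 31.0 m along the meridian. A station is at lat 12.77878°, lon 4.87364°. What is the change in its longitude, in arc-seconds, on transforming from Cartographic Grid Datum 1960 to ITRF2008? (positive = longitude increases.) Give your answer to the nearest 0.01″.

Δλ = 17.06″

sin φ = 0.221187, cos φ = 0.975231, sin λ = 0.084959, cos λ = 0.996384.
East component: ΔE = −sin λ·ΔX + cos λ·ΔY = −(0.084959)(449.7) + (0.996384)(555.9) = 515.68 m.
1° of latitude spans 3600 × 31.00 = 111600 m; at latitude φ, 1° of longitude spans that × cos φ = 108835.8 m, so Δλ = 515.68 / 108835.8 × 3600 = 17.057″.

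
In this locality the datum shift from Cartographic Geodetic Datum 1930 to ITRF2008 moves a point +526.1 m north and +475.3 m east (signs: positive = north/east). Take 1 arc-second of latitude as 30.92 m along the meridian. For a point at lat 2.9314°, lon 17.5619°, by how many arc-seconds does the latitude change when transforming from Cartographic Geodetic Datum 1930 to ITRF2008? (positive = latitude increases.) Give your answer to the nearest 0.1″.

1″ of latitude = 30.92 m, so Δφ = 526.1 / 30.92 = 17.015″.

Δφ = 17.0″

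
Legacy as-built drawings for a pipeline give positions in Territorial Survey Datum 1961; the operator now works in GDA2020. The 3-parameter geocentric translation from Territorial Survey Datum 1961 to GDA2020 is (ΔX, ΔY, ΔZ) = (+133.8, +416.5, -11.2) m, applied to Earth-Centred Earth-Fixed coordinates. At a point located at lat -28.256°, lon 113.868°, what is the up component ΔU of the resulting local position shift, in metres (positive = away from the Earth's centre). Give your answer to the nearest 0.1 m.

At φ = -28.256°, λ = 113.868°: sin φ = -0.473412, cos φ = 0.880841, sin λ = 0.914480, cos λ = -0.404631.
ΔU = cos φ cos λ·ΔX + cos φ sin λ·ΔY + sin φ·ΔZ = (0.880841)(-0.404631)(133.8) + (0.880841)(0.914480)(416.5) + (-0.473412)(-11.2) = 293.11 m.

ΔU = 293.1 m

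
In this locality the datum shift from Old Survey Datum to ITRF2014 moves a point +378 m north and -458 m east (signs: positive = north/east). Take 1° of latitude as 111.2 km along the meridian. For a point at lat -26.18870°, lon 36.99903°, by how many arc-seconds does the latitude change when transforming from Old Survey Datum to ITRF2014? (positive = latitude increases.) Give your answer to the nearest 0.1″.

1° of latitude = 111.2 km, so Δφ = 378.0 / 111200 = 0.0033993° = 12.237″.

Δφ = 12.2″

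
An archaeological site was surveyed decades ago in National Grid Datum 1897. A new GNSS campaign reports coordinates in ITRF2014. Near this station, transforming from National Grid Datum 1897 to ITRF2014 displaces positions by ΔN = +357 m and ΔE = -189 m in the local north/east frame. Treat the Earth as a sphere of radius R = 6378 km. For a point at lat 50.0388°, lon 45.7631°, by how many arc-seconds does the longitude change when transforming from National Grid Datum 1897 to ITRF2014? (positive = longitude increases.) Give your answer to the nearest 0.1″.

Δλ = -9.5″

At latitude 50.0388°, cos φ = 0.642269.
One radian of longitude at latitude φ spans R cos φ, so Δλ = ΔE / (R cos φ) = -189.0 / (6378000 × 0.642269) = -4.6138e-05 rad = -9.517″.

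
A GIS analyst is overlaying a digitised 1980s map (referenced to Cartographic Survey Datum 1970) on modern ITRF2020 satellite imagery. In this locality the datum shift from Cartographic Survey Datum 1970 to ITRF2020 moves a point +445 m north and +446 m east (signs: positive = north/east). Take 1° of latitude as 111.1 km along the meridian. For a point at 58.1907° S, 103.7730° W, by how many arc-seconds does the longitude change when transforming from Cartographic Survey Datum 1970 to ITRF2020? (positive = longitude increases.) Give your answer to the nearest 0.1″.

Δλ = 27.4″

At latitude -58.1907°, cos φ = 0.527094.
1° of longitude at this latitude = 111.1 × cos φ = 58.56 km, so Δλ = 446.0 / 58560.1 = 0.0076161° = 27.418″.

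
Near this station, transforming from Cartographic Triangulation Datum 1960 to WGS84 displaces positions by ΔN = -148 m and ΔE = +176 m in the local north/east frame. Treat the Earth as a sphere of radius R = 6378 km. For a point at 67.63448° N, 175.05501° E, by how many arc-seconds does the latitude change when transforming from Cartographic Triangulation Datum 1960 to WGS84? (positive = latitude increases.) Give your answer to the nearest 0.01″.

Δφ = -4.79″

On a sphere of radius R, 1 rad of latitude = R, so Δφ = ΔN / R = -148.0 / 6378000 = -2.3205e-05 rad = -4.786″.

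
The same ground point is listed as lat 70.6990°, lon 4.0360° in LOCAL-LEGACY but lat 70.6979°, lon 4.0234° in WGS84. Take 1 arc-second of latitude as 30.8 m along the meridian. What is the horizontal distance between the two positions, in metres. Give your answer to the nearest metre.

Δφ = 70.6979° − 70.6990° = -0.0011°; Δλ = 4.0234° − 4.0360° = -0.0126°.
1° of latitude = 3600 × 30.80 = 110880 m.
ΔN = Δφ × 110880 = -122.0 m; ΔE = Δλ × 110880 × cos(70.6990°) = -0.0126 × 110880 × 0.330531 = -461.8 m.
Distance = √(ΔE² + ΔN²) = √((-461.8)² + (-122.0)²) = 477.6 m.

478 m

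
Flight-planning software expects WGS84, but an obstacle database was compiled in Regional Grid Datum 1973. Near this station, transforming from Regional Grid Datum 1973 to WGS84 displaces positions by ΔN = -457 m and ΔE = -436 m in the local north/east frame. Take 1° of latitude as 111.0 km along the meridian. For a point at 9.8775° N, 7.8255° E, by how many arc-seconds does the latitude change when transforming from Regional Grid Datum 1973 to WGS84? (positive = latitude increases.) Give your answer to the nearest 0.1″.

Δφ = -14.8″

1° of latitude = 111.0 km, so Δφ = -457.0 / 111000 = -0.0041171° = -14.822″.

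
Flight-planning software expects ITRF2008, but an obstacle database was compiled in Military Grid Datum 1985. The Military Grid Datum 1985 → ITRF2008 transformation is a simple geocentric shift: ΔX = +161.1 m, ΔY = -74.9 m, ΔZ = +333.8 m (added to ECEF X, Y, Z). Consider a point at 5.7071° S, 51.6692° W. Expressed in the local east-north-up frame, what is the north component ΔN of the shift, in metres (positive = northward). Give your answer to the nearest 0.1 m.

ΔN = 347.9 m

At φ = -5.7071°, λ = -51.6692°: sin φ = -0.099443, cos φ = 0.995043, sin λ = -0.784443, cos λ = 0.620201.
ΔN = −sin φ cos λ·ΔX − sin φ sin λ·ΔY + cos φ·ΔZ = −(-0.099443)(0.620201)(161.1) − (-0.099443)(-0.784443)(-74.9) + (0.995043)(333.8) = 347.92 m.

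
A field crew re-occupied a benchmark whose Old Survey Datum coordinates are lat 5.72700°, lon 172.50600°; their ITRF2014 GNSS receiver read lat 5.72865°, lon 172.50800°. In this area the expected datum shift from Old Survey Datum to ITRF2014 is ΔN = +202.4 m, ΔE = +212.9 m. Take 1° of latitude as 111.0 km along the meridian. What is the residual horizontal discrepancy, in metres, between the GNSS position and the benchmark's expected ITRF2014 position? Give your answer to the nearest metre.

Observed coordinate differences: Δφ = +0.00165°, Δλ = +0.00200°.
Converting to metres (1° lat = 111000 m, cos φ = 0.995009): observed ΔN = 183.1 m, observed ΔE = 220.9 m.
Subtracting the expected shift leaves a residual of 183.1 − (202.4) = -19.3 m north and 220.9 − (212.9) = 8.0 m east.
Residual distance = √((-19.3)² + 8.0²) = 20.8 m.

21 m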